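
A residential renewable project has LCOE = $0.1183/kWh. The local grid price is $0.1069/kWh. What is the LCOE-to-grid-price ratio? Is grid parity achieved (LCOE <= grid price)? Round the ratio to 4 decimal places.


Compare LCOE to grid price:
  LCOE = $0.1183/kWh, Grid price = $0.1069/kWh
  Ratio = LCOE / grid_price = 0.1183 / 0.1069 = 1.1066
  Grid parity achieved (ratio <= 1)? no

1.1066


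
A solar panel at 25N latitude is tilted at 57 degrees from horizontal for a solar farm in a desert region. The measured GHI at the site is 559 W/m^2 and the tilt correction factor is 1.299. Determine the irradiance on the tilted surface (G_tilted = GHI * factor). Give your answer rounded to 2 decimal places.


Identify the given values:
  GHI = 559 W/m^2, tilt correction factor = 1.299
Apply the formula G_tilted = GHI * factor:
  G_tilted = 559 * 1.299
  G_tilted = 726.14 W/m^2

726.14


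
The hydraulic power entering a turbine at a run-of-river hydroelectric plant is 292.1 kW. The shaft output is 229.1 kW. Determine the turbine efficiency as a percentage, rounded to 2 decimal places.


Turbine efficiency = (output power / input power) * 100
eta = (229.1 / 292.1) * 100
eta = 78.43%

78.43


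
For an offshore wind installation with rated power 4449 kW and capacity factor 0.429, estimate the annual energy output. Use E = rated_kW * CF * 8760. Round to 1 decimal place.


Annual energy = rated_kW * capacity_factor * hours_per_year
Given: P_rated = 4449 kW, CF = 0.429, hours = 8760
E = 4449 * 0.429 * 8760
E = 16719520.0 kWh

16719520.0


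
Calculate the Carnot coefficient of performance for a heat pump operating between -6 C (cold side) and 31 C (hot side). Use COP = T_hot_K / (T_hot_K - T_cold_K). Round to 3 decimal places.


Convert to Kelvin:
  T_hot = 31 + 273.15 = 304.15 K
  T_cold = -6 + 273.15 = 267.15 K
Apply Carnot COP formula:
  COP = T_hot_K / (T_hot_K - T_cold_K) = 304.15 / 37.0
  COP = 8.220

8.220


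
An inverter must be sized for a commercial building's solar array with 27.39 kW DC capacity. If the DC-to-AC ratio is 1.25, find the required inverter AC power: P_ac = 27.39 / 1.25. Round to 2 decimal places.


The inverter AC capacity is determined by the DC/AC ratio.
Given: P_dc = 27.39 kW, DC/AC ratio = 1.25
P_ac = P_dc / ratio = 27.39 / 1.25
P_ac = 21.91 kW

21.91


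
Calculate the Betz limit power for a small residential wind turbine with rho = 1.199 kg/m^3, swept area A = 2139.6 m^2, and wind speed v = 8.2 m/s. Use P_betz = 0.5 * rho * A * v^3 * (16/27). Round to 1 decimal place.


The Betz coefficient Cp_max = 16/27 = 0.5926
v^3 = 8.2^3 = 551.368
P_betz = 0.5 * rho * A * v^3 * Cp_max
P_betz = 0.5 * 1.199 * 2139.6 * 551.368 * 0.5926
P_betz = 419101.8 W

419101.8


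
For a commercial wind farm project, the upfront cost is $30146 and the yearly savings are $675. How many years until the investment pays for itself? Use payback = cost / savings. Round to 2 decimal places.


Simple payback period = initial cost / annual savings
Payback = 30146 / 675
Payback = 44.66 years

44.66


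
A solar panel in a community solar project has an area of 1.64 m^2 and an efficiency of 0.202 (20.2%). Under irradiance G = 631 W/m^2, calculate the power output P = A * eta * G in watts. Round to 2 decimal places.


Use the solar power formula P = A * eta * G.
Given: A = 1.64 m^2, eta = 0.202, G = 631 W/m^2
P = 1.64 * 0.202 * 631
P = 209.04 W

209.04


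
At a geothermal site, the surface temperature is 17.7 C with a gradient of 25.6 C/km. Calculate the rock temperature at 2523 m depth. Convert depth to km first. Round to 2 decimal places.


Convert depth to km: 2523 / 1000 = 2.523 km
Temperature increase = gradient * depth_km = 25.6 * 2.523 = 64.59 C
Temperature at depth = T_surface + delta_T = 17.7 + 64.59
T = 82.29 C

82.29


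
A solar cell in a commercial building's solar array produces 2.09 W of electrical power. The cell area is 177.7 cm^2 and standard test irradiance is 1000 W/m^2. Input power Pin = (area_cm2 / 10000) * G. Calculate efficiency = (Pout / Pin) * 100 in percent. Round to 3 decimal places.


First compute the input power:
  Pin = area_cm2 / 10000 * G = 177.7 / 10000 * 1000 = 17.77 W
Then compute efficiency:
  Efficiency = (Pout / Pin) * 100 = (2.09 / 17.77) * 100
  Efficiency = 11.761%

11.761


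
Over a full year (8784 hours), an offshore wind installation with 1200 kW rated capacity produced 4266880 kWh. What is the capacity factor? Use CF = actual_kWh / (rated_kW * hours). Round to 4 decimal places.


Capacity factor = actual output / maximum possible output
Maximum possible = rated * hours = 1200 * 8784 = 10540800 kWh
CF = 4266880 / 10540800
CF = 0.4048

0.4048


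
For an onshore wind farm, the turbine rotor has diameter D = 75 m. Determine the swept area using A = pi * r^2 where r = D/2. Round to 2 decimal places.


Compute the rotor radius:
  r = D / 2 = 75 / 2 = 37.5 m
Calculate swept area:
  A = pi * r^2 = pi * 37.5^2
  A = 4417.86 m^2

4417.86


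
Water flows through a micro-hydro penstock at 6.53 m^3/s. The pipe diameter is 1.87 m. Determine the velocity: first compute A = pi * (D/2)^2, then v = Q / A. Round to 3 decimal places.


Compute pipe cross-sectional area:
  A = pi * (D/2)^2 = pi * (1.87/2)^2 = 2.7465 m^2
Calculate velocity:
  v = Q / A = 6.53 / 2.7465
  v = 2.378 m/s

2.378


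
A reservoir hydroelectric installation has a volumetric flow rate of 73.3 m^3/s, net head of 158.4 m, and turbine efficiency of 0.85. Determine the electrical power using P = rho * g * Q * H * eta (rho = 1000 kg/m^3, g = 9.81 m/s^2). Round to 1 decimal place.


Apply the hydropower formula P = rho * g * Q * H * eta
rho * g = 1000 * 9.81 = 9810.0
P = 9810.0 * 73.3 * 158.4 * 0.85
P = 96815988.7 W

96815988.7


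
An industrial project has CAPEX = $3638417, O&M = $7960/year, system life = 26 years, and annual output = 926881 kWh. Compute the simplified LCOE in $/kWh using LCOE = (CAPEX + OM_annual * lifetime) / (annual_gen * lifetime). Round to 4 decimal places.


Total cost = CAPEX + OM * lifetime = 3638417 + 7960 * 26 = 3638417 + 206960 = 3845377
Total generation = annual * lifetime = 926881 * 26 = 24098906 kWh
LCOE = 3845377 / 24098906
LCOE = 0.1596 $/kWh

0.1596


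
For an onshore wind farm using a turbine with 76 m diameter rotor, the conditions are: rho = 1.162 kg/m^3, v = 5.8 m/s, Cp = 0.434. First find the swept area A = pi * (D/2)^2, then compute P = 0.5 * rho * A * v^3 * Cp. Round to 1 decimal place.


Step 1 -- Compute swept area:
  A = pi * (D/2)^2 = pi * (76/2)^2 = 4536.46 m^2
Step 2 -- Apply wind power equation:
  P = 0.5 * rho * A * v^3 * Cp
  v^3 = 5.8^3 = 195.112
  P = 0.5 * 1.162 * 4536.46 * 195.112 * 0.434
  P = 223186.0 W

223186.0


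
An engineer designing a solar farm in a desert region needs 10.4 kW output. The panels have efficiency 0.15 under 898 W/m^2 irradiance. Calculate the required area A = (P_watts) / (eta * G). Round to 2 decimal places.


Convert target power to watts: P = 10.4 * 1000 = 10400.0 W
Compute denominator: eta * G = 0.15 * 898 = 134.7
Required area A = P / (eta * G) = 10400.0 / 134.7
A = 77.21 m^2

77.21


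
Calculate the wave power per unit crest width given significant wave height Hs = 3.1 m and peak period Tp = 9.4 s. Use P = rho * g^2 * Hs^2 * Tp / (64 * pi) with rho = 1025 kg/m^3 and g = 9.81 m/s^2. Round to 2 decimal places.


Apply wave power formula:
  g^2 = 9.81^2 = 96.2361
  Hs^2 = 3.1^2 = 9.61
  Numerator = rho * g^2 * Hs^2 * Tp = 1025 * 96.2361 * 9.61 * 9.4 = 8910726.65
  Denominator = 64 * pi = 201.0619
  P = 8910726.65 / 201.0619 = 44318.32 W/m

44318.32


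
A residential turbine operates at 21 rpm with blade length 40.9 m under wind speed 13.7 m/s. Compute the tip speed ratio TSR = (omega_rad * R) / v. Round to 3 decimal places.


Convert rotational speed to rad/s:
  omega = 21 * 2 * pi / 60 = 2.1991 rad/s
Compute tip speed:
  v_tip = omega * R = 2.1991 * 40.9 = 89.944 m/s
Tip speed ratio:
  TSR = v_tip / v_wind = 89.944 / 13.7 = 6.565

6.565


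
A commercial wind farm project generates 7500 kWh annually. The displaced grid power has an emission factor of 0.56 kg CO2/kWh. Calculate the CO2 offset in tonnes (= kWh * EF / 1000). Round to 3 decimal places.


CO2 offset in kg = generation * emission_factor
CO2 offset = 7500 * 0.56 = 4200.0 kg
Convert to tonnes:
  CO2 offset = 4200.0 / 1000 = 4.200 tonnes

4.200


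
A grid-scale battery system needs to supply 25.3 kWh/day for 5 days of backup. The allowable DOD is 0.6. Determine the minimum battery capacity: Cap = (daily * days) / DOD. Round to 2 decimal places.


Total energy needed = daily * days = 25.3 * 5 = 126.5 kWh
Account for depth of discharge:
  Cap = total_energy / DOD = 126.5 / 0.6
  Cap = 210.83 kWh

210.83


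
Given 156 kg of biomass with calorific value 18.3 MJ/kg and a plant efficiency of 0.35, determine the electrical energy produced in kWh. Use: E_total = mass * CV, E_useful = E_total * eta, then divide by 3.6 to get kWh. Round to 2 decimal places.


Total energy = mass * CV = 156 * 18.3 = 2854.8 MJ
Useful energy = total * eta = 2854.8 * 0.35 = 999.18 MJ
Convert to kWh: 999.18 / 3.6
Useful energy = 277.55 kWh

277.55


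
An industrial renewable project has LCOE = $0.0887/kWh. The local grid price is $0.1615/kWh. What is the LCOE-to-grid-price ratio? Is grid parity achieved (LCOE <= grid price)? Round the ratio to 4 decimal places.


Compare LCOE to grid price:
  LCOE = $0.0887/kWh, Grid price = $0.1615/kWh
  Ratio = LCOE / grid_price = 0.0887 / 0.1615 = 0.5492
  Grid parity achieved (ratio <= 1)? yes

0.5492


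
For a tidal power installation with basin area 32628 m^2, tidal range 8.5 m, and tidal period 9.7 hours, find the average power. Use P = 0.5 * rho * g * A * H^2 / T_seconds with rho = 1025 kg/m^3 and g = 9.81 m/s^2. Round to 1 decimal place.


Convert period to seconds: T = 9.7 * 3600 = 34920.0 s
H^2 = 8.5^2 = 72.25
P = 0.5 * rho * g * A * H^2 / T
P = 0.5 * 1025 * 9.81 * 32628 * 72.25 / 34920.0
P = 339404.0 W

339404.0


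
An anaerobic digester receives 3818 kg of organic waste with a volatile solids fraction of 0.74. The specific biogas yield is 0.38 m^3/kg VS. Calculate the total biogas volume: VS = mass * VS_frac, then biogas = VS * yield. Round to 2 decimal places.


Compute volatile solids:
  VS = mass * VS_fraction = 3818 * 0.74 = 2825.32 kg
Calculate biogas volume:
  Biogas = VS * specific_yield = 2825.32 * 0.38
  Biogas = 1073.62 m^3

1073.62


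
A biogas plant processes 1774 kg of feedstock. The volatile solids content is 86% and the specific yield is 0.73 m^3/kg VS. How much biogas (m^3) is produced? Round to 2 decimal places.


Compute volatile solids:
  VS = mass * VS_fraction = 1774 * 0.86 = 1525.64 kg
Calculate biogas volume:
  Biogas = VS * specific_yield = 1525.64 * 0.73
  Biogas = 1113.72 m^3

1113.72


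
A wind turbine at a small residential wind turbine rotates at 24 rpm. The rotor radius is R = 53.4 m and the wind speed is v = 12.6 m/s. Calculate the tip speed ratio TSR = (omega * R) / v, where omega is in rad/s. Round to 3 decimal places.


Convert rotational speed to rad/s:
  omega = 24 * 2 * pi / 60 = 2.5133 rad/s
Compute tip speed:
  v_tip = omega * R = 2.5133 * 53.4 = 134.209 m/s
Tip speed ratio:
  TSR = v_tip / v_wind = 134.209 / 12.6 = 10.651

10.651


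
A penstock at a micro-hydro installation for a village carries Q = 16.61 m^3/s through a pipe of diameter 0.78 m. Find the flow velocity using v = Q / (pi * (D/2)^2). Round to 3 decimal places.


Compute pipe cross-sectional area:
  A = pi * (D/2)^2 = pi * (0.78/2)^2 = 0.4778 m^2
Calculate velocity:
  v = Q / A = 16.61 / 0.4778
  v = 34.761 m/s

34.761


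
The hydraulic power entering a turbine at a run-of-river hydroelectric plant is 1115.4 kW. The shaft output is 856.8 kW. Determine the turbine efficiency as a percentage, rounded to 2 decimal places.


Turbine efficiency = (output power / input power) * 100
eta = (856.8 / 1115.4) * 100
eta = 76.82%

76.82


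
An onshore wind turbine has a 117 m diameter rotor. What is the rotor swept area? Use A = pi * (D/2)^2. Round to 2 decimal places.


Compute the rotor radius:
  r = D / 2 = 117 / 2 = 58.5 m
Calculate swept area:
  A = pi * r^2 = pi * 58.5^2
  A = 10751.32 m^2

10751.32


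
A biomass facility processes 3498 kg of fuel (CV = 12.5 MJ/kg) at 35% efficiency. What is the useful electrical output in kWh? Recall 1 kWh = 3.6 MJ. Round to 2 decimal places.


Total energy = mass * CV = 3498 * 12.5 = 43725.0 MJ
Useful energy = total * eta = 43725.0 * 0.35 = 15303.75 MJ
Convert to kWh: 15303.75 / 3.6
Useful energy = 4251.04 kWh

4251.04


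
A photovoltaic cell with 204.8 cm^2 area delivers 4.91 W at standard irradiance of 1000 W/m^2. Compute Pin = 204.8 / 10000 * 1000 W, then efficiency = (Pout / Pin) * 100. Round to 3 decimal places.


First compute the input power:
  Pin = area_cm2 / 10000 * G = 204.8 / 10000 * 1000 = 20.48 W
Then compute efficiency:
  Efficiency = (Pout / Pin) * 100 = (4.91 / 20.48) * 100
  Efficiency = 23.975%

23.975


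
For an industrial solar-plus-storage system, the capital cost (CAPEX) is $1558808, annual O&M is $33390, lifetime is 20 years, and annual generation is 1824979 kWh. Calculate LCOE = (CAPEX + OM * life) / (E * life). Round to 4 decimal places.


Total cost = CAPEX + OM * lifetime = 1558808 + 33390 * 20 = 1558808 + 667800 = 2226608
Total generation = annual * lifetime = 1824979 * 20 = 36499580 kWh
LCOE = 2226608 / 36499580
LCOE = 0.0610 $/kWh

0.0610


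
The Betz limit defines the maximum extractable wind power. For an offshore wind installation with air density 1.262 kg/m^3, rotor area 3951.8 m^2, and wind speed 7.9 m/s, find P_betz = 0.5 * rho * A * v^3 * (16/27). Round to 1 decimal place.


The Betz coefficient Cp_max = 16/27 = 0.5926
v^3 = 7.9^3 = 493.039
P_betz = 0.5 * rho * A * v^3 * Cp_max
P_betz = 0.5 * 1.262 * 3951.8 * 493.039 * 0.5926
P_betz = 728554.1 W

728554.1


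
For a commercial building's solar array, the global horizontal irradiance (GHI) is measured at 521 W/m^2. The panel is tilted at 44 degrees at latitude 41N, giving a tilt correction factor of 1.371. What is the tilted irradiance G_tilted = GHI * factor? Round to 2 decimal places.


Identify the given values:
  GHI = 521 W/m^2, tilt correction factor = 1.371
Apply the formula G_tilted = GHI * factor:
  G_tilted = 521 * 1.371
  G_tilted = 714.29 W/m^2

714.29


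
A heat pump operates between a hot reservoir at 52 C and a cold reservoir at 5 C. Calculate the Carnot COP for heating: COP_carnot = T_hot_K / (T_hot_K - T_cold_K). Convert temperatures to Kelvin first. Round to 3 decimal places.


Convert to Kelvin:
  T_hot = 52 + 273.15 = 325.15 K
  T_cold = 5 + 273.15 = 278.15 K
Apply Carnot COP formula:
  COP = T_hot_K / (T_hot_K - T_cold_K) = 325.15 / 47.0
  COP = 6.918

6.918


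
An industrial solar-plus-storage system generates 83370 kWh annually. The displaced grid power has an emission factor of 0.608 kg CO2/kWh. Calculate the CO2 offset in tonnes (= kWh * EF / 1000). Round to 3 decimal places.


CO2 offset in kg = generation * emission_factor
CO2 offset = 83370 * 0.608 = 50688.96 kg
Convert to tonnes:
  CO2 offset = 50688.96 / 1000 = 50.689 tonnes

50.689


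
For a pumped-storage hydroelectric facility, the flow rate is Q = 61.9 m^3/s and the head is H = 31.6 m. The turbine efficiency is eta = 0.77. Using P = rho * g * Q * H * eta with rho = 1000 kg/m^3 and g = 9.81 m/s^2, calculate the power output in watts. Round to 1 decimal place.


Apply the hydropower formula P = rho * g * Q * H * eta
rho * g = 1000 * 9.81 = 9810.0
P = 9810.0 * 61.9 * 31.6 * 0.77
P = 14775339.3 W

14775339.3


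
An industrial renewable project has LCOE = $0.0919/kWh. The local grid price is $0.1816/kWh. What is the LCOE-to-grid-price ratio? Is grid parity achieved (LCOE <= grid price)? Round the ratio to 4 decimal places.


Compare LCOE to grid price:
  LCOE = $0.0919/kWh, Grid price = $0.1816/kWh
  Ratio = LCOE / grid_price = 0.0919 / 0.1816 = 0.5061
  Grid parity achieved (ratio <= 1)? yes

0.5061


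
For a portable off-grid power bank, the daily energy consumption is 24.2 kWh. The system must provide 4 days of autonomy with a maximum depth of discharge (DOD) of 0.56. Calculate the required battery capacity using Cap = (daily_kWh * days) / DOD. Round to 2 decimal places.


Total energy needed = daily * days = 24.2 * 4 = 96.8 kWh
Account for depth of discharge:
  Cap = total_energy / DOD = 96.8 / 0.56
  Cap = 172.86 kWh

172.86


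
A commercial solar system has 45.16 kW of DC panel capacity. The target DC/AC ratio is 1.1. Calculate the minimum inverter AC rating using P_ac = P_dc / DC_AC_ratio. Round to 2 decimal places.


The inverter AC capacity is determined by the DC/AC ratio.
Given: P_dc = 45.16 kW, DC/AC ratio = 1.1
P_ac = P_dc / ratio = 45.16 / 1.1
P_ac = 41.05 kW

41.05


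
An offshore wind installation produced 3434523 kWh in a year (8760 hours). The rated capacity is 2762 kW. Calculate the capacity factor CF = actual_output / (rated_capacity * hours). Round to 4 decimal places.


Capacity factor = actual output / maximum possible output
Maximum possible = rated * hours = 2762 * 8760 = 24195120 kWh
CF = 3434523 / 24195120
CF = 0.1420

0.1420


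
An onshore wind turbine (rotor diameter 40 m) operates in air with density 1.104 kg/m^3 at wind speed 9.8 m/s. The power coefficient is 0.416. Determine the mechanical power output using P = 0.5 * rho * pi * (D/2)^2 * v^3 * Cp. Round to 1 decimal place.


Step 1 -- Compute swept area:
  A = pi * (D/2)^2 = pi * (40/2)^2 = 1256.64 m^2
Step 2 -- Apply wind power equation:
  P = 0.5 * rho * A * v^3 * Cp
  v^3 = 9.8^3 = 941.192
  P = 0.5 * 1.104 * 1256.64 * 941.192 * 0.416
  P = 271594.2 W

271594.2


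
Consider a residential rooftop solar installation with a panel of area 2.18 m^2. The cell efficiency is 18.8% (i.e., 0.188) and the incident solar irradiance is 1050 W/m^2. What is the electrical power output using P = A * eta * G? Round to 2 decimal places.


Use the solar power formula P = A * eta * G.
Given: A = 2.18 m^2, eta = 0.188, G = 1050 W/m^2
P = 2.18 * 0.188 * 1050
P = 430.33 W

430.33


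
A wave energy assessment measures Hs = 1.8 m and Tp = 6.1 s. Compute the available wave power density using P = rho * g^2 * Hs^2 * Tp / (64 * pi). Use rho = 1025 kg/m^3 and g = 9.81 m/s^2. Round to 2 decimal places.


Apply wave power formula:
  g^2 = 9.81^2 = 96.2361
  Hs^2 = 1.8^2 = 3.24
  Numerator = rho * g^2 * Hs^2 * Tp = 1025 * 96.2361 * 3.24 * 6.1 = 1949560.54
  Denominator = 64 * pi = 201.0619
  P = 1949560.54 / 201.0619 = 9696.32 W/m

9696.32


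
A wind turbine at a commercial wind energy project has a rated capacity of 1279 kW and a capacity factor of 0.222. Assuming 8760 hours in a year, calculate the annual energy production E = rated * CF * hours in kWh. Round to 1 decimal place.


Annual energy = rated_kW * capacity_factor * hours_per_year
Given: P_rated = 1279 kW, CF = 0.222, hours = 8760
E = 1279 * 0.222 * 8760
E = 2487296.9 kWh

2487296.9


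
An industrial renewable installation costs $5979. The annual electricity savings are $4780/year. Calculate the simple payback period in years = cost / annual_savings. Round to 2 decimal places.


Simple payback period = initial cost / annual savings
Payback = 5979 / 4780
Payback = 1.25 years

1.25


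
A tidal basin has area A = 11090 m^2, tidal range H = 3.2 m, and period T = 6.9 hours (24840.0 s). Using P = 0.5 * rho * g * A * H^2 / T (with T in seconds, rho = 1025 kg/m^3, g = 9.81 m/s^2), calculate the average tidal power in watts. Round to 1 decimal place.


Convert period to seconds: T = 6.9 * 3600 = 24840.0 s
H^2 = 3.2^2 = 10.24
P = 0.5 * rho * g * A * H^2 / T
P = 0.5 * 1025 * 9.81 * 11090 * 10.24 / 24840.0
P = 22984.9 W

22984.9


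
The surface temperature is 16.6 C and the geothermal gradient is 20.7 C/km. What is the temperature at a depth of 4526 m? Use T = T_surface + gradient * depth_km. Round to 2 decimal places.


Convert depth to km: 4526 / 1000 = 4.526 km
Temperature increase = gradient * depth_km = 20.7 * 4.526 = 93.69 C
Temperature at depth = T_surface + delta_T = 16.6 + 93.69
T = 110.29 C

110.29


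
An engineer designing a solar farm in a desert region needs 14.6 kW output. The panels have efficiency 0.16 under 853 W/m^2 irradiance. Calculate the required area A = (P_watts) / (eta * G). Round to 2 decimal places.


Convert target power to watts: P = 14.6 * 1000 = 14600.0 W
Compute denominator: eta * G = 0.16 * 853 = 136.48
Required area A = P / (eta * G) = 14600.0 / 136.48
A = 106.98 m^2

106.98


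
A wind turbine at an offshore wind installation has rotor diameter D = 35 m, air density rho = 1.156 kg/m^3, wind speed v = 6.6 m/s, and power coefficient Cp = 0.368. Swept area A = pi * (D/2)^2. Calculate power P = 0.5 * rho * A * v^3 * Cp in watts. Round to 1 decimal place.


Step 1 -- Compute swept area:
  A = pi * (D/2)^2 = pi * (35/2)^2 = 962.11 m^2
Step 2 -- Apply wind power equation:
  P = 0.5 * rho * A * v^3 * Cp
  v^3 = 6.6^3 = 287.496
  P = 0.5 * 1.156 * 962.11 * 287.496 * 0.368
  P = 58834.7 W

58834.7


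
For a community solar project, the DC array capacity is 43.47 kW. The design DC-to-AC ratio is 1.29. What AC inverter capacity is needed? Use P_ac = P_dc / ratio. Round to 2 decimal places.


The inverter AC capacity is determined by the DC/AC ratio.
Given: P_dc = 43.47 kW, DC/AC ratio = 1.29
P_ac = P_dc / ratio = 43.47 / 1.29
P_ac = 33.70 kW

33.70


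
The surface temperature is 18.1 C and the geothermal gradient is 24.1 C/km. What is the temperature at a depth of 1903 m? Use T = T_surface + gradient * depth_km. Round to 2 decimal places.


Convert depth to km: 1903 / 1000 = 1.903 km
Temperature increase = gradient * depth_km = 24.1 * 1.903 = 45.86 C
Temperature at depth = T_surface + delta_T = 18.1 + 45.86
T = 63.96 C

63.96


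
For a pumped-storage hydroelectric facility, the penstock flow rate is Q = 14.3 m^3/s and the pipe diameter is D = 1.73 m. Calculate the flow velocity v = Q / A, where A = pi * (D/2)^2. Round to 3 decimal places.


Compute pipe cross-sectional area:
  A = pi * (D/2)^2 = pi * (1.73/2)^2 = 2.3506 m^2
Calculate velocity:
  v = Q / A = 14.3 / 2.3506
  v = 6.084 m/s

6.084


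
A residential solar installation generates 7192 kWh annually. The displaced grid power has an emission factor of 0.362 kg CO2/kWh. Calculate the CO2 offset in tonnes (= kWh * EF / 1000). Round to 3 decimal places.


CO2 offset in kg = generation * emission_factor
CO2 offset = 7192 * 0.362 = 2603.5 kg
Convert to tonnes:
  CO2 offset = 2603.5 / 1000 = 2.604 tonnes

2.604


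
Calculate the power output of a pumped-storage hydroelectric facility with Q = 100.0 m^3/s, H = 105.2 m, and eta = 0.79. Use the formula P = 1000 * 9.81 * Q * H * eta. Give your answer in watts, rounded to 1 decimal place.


Apply the hydropower formula P = rho * g * Q * H * eta
rho * g = 1000 * 9.81 = 9810.0
P = 9810.0 * 100.0 * 105.2 * 0.79
P = 81528948.0 W

81528948.0


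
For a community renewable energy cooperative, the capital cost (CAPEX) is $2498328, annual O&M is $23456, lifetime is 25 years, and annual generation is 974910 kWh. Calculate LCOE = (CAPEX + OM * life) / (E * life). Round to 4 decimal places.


Total cost = CAPEX + OM * lifetime = 2498328 + 23456 * 25 = 2498328 + 586400 = 3084728
Total generation = annual * lifetime = 974910 * 25 = 24372750 kWh
LCOE = 3084728 / 24372750
LCOE = 0.1266 $/kWh

0.1266


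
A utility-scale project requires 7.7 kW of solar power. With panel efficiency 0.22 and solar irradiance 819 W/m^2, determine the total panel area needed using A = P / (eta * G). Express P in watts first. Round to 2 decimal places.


Convert target power to watts: P = 7.7 * 1000 = 7700.0 W
Compute denominator: eta * G = 0.22 * 819 = 180.18
Required area A = P / (eta * G) = 7700.0 / 180.18
A = 42.74 m^2

42.74


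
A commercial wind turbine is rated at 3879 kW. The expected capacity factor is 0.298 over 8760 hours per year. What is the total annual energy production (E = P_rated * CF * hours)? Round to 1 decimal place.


Annual energy = rated_kW * capacity_factor * hours_per_year
Given: P_rated = 3879 kW, CF = 0.298, hours = 8760
E = 3879 * 0.298 * 8760
E = 10126051.9 kWh

10126051.9


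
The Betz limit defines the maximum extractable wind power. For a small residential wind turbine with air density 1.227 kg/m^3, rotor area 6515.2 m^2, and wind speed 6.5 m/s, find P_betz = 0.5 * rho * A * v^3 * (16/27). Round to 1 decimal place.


The Betz coefficient Cp_max = 16/27 = 0.5926
v^3 = 6.5^3 = 274.625
P_betz = 0.5 * rho * A * v^3 * Cp_max
P_betz = 0.5 * 1.227 * 6515.2 * 274.625 * 0.5926
P_betz = 650487.0 W

650487.0


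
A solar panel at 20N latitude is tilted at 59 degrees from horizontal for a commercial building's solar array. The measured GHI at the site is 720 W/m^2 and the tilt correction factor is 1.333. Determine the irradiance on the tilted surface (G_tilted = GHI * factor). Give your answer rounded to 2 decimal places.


Identify the given values:
  GHI = 720 W/m^2, tilt correction factor = 1.333
Apply the formula G_tilted = GHI * factor:
  G_tilted = 720 * 1.333
  G_tilted = 959.76 W/m^2

959.76


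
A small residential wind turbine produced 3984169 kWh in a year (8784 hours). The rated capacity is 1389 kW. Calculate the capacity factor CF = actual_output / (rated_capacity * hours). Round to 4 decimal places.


Capacity factor = actual output / maximum possible output
Maximum possible = rated * hours = 1389 * 8784 = 12200976 kWh
CF = 3984169 / 12200976
CF = 0.3265

0.3265


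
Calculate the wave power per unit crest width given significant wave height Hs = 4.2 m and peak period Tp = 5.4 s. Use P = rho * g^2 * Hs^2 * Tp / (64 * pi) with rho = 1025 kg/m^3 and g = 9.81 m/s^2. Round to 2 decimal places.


Apply wave power formula:
  g^2 = 9.81^2 = 96.2361
  Hs^2 = 4.2^2 = 17.64
  Numerator = rho * g^2 * Hs^2 * Tp = 1025 * 96.2361 * 17.64 * 5.4 = 9396242.59
  Denominator = 64 * pi = 201.0619
  P = 9396242.59 / 201.0619 = 46733.08 W/m

46733.08


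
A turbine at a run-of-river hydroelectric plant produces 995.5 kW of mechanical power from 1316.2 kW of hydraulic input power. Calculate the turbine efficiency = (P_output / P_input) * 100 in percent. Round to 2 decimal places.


Turbine efficiency = (output power / input power) * 100
eta = (995.5 / 1316.2) * 100
eta = 75.63%

75.63


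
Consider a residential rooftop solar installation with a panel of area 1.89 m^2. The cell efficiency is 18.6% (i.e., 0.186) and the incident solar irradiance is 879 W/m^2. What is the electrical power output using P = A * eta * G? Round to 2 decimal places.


Use the solar power formula P = A * eta * G.
Given: A = 1.89 m^2, eta = 0.186, G = 879 W/m^2
P = 1.89 * 0.186 * 879
P = 309.00 W

309.00


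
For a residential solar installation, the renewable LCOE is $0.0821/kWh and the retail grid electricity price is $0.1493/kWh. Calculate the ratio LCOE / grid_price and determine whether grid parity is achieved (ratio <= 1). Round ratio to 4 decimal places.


Compare LCOE to grid price:
  LCOE = $0.0821/kWh, Grid price = $0.1493/kWh
  Ratio = LCOE / grid_price = 0.0821 / 0.1493 = 0.5499
  Grid parity achieved (ratio <= 1)? yes

0.5499


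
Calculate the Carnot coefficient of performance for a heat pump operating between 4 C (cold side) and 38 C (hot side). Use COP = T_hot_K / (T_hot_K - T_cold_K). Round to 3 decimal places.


Convert to Kelvin:
  T_hot = 38 + 273.15 = 311.15 K
  T_cold = 4 + 273.15 = 277.15 K
Apply Carnot COP formula:
  COP = T_hot_K / (T_hot_K - T_cold_K) = 311.15 / 34.0
  COP = 9.151

9.151


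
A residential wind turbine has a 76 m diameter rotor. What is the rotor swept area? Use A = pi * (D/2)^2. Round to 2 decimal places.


Compute the rotor radius:
  r = D / 2 = 76 / 2 = 38.0 m
Calculate swept area:
  A = pi * r^2 = pi * 38.0^2
  A = 4536.46 m^2

4536.46


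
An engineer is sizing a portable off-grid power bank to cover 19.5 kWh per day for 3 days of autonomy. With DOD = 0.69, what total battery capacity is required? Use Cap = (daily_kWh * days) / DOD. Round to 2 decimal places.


Total energy needed = daily * days = 19.5 * 3 = 58.5 kWh
Account for depth of discharge:
  Cap = total_energy / DOD = 58.5 / 0.69
  Cap = 84.78 kWh

84.78


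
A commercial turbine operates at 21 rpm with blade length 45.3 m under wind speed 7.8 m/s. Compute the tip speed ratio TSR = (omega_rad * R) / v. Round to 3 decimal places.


Convert rotational speed to rad/s:
  omega = 21 * 2 * pi / 60 = 2.1991 rad/s
Compute tip speed:
  v_tip = omega * R = 2.1991 * 45.3 = 99.62 m/s
Tip speed ratio:
  TSR = v_tip / v_wind = 99.62 / 7.8 = 12.772

12.772


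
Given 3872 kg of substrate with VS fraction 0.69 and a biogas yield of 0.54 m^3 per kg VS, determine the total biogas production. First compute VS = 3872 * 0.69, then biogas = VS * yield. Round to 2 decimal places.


Compute volatile solids:
  VS = mass * VS_fraction = 3872 * 0.69 = 2671.68 kg
Calculate biogas volume:
  Biogas = VS * specific_yield = 2671.68 * 0.54
  Biogas = 1442.71 m^3

1442.71


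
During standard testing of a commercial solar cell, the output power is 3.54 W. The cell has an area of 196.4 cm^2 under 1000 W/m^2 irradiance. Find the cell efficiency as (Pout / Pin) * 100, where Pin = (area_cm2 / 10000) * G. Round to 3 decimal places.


First compute the input power:
  Pin = area_cm2 / 10000 * G = 196.4 / 10000 * 1000 = 19.64 W
Then compute efficiency:
  Efficiency = (Pout / Pin) * 100 = (3.54 / 19.64) * 100
  Efficiency = 18.024%

18.024


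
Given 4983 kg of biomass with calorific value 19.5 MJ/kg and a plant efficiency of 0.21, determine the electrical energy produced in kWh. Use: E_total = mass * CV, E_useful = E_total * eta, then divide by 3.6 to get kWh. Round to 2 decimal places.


Total energy = mass * CV = 4983 * 19.5 = 97168.5 MJ
Useful energy = total * eta = 97168.5 * 0.21 = 20405.39 MJ
Convert to kWh: 20405.39 / 3.6
Useful energy = 5668.16 kWh

5668.16


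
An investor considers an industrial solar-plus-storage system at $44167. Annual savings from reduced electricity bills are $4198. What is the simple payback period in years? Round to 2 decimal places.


Simple payback period = initial cost / annual savings
Payback = 44167 / 4198
Payback = 10.52 years

10.52


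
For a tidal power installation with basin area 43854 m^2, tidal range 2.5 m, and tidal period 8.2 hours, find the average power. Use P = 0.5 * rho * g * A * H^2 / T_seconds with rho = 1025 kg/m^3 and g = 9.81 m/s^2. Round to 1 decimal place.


Convert period to seconds: T = 8.2 * 3600 = 29520.0 s
H^2 = 2.5^2 = 6.25
P = 0.5 * rho * g * A * H^2 / T
P = 0.5 * 1025 * 9.81 * 43854 * 6.25 / 29520.0
P = 46680.5 W

46680.5


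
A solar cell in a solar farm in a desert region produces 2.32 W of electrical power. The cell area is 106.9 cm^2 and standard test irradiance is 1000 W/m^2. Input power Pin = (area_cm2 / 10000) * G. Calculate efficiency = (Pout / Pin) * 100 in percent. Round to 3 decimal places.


First compute the input power:
  Pin = area_cm2 / 10000 * G = 106.9 / 10000 * 1000 = 10.69 W
Then compute efficiency:
  Efficiency = (Pout / Pin) * 100 = (2.32 / 10.69) * 100
  Efficiency = 21.703%

21.703


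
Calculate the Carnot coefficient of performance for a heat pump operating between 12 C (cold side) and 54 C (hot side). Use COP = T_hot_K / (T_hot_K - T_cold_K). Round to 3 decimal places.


Convert to Kelvin:
  T_hot = 54 + 273.15 = 327.15 K
  T_cold = 12 + 273.15 = 285.15 K
Apply Carnot COP formula:
  COP = T_hot_K / (T_hot_K - T_cold_K) = 327.15 / 42.0
  COP = 7.789

7.789


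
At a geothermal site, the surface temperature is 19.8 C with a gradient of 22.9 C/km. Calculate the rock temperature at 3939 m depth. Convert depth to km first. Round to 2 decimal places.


Convert depth to km: 3939 / 1000 = 3.939 km
Temperature increase = gradient * depth_km = 22.9 * 3.939 = 90.2 C
Temperature at depth = T_surface + delta_T = 19.8 + 90.2
T = 110.00 C

110.00


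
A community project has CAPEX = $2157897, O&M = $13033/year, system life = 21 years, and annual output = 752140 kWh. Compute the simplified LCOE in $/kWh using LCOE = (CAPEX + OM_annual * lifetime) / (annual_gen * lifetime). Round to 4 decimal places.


Total cost = CAPEX + OM * lifetime = 2157897 + 13033 * 21 = 2157897 + 273693 = 2431590
Total generation = annual * lifetime = 752140 * 21 = 15794940 kWh
LCOE = 2431590 / 15794940
LCOE = 0.1539 $/kWh

0.1539


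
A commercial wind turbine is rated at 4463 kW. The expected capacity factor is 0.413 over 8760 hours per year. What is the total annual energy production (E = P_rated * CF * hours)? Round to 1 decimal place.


Annual energy = rated_kW * capacity_factor * hours_per_year
Given: P_rated = 4463 kW, CF = 0.413, hours = 8760
E = 4463 * 0.413 * 8760
E = 16146598.4 kWh

16146598.4


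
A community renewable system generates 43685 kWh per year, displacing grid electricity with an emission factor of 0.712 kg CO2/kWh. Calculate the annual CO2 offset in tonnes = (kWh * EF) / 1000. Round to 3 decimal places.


CO2 offset in kg = generation * emission_factor
CO2 offset = 43685 * 0.712 = 31103.72 kg
Convert to tonnes:
  CO2 offset = 31103.72 / 1000 = 31.104 tonnes

31.104


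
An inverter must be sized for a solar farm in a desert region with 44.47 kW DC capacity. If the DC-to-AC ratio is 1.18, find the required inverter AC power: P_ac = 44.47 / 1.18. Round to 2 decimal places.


The inverter AC capacity is determined by the DC/AC ratio.
Given: P_dc = 44.47 kW, DC/AC ratio = 1.18
P_ac = P_dc / ratio = 44.47 / 1.18
P_ac = 37.69 kW

37.69


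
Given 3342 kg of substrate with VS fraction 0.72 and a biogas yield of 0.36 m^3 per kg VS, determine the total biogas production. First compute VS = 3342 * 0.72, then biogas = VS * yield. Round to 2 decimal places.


Compute volatile solids:
  VS = mass * VS_fraction = 3342 * 0.72 = 2406.24 kg
Calculate biogas volume:
  Biogas = VS * specific_yield = 2406.24 * 0.36
  Biogas = 866.25 m^3

866.25


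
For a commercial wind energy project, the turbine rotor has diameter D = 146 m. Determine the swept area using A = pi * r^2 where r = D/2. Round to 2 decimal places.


Compute the rotor radius:
  r = D / 2 = 146 / 2 = 73.0 m
Calculate swept area:
  A = pi * r^2 = pi * 73.0^2
  A = 16741.55 m^2

16741.55


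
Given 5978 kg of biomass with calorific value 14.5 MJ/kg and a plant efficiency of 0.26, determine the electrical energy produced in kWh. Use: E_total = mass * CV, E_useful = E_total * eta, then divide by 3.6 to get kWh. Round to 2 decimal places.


Total energy = mass * CV = 5978 * 14.5 = 86681.0 MJ
Useful energy = total * eta = 86681.0 * 0.26 = 22537.06 MJ
Convert to kWh: 22537.06 / 3.6
Useful energy = 6260.29 kWh

6260.29


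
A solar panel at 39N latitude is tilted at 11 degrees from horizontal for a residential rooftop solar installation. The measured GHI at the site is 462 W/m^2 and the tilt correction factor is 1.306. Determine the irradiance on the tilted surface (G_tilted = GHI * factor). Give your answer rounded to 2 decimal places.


Identify the given values:
  GHI = 462 W/m^2, tilt correction factor = 1.306
Apply the formula G_tilted = GHI * factor:
  G_tilted = 462 * 1.306
  G_tilted = 603.37 W/m^2

603.37


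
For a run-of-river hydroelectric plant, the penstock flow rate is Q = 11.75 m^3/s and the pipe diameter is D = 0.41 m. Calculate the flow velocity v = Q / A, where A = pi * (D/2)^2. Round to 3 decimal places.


Compute pipe cross-sectional area:
  A = pi * (D/2)^2 = pi * (0.41/2)^2 = 0.132 m^2
Calculate velocity:
  v = Q / A = 11.75 / 0.132
  v = 88.998 m/s

88.998


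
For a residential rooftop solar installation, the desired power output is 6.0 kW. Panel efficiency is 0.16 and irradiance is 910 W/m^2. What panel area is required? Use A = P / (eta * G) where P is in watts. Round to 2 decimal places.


Convert target power to watts: P = 6.0 * 1000 = 6000.0 W
Compute denominator: eta * G = 0.16 * 910 = 145.6
Required area A = P / (eta * G) = 6000.0 / 145.6
A = 41.21 m^2

41.21


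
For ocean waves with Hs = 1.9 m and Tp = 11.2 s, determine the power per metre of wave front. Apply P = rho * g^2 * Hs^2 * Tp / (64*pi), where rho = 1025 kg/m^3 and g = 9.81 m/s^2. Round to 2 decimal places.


Apply wave power formula:
  g^2 = 9.81^2 = 96.2361
  Hs^2 = 1.9^2 = 3.61
  Numerator = rho * g^2 * Hs^2 * Tp = 1025 * 96.2361 * 3.61 * 11.2 = 3988293.45
  Denominator = 64 * pi = 201.0619
  P = 3988293.45 / 201.0619 = 19836.14 W/m

19836.14


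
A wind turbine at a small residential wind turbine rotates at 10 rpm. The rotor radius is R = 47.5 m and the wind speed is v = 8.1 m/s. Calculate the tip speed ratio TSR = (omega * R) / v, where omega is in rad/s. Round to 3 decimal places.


Convert rotational speed to rad/s:
  omega = 10 * 2 * pi / 60 = 1.0472 rad/s
Compute tip speed:
  v_tip = omega * R = 1.0472 * 47.5 = 49.742 m/s
Tip speed ratio:
  TSR = v_tip / v_wind = 49.742 / 8.1 = 6.141

6.141


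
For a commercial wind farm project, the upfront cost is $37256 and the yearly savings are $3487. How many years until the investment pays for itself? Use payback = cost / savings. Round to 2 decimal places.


Simple payback period = initial cost / annual savings
Payback = 37256 / 3487
Payback = 10.68 years

10.68


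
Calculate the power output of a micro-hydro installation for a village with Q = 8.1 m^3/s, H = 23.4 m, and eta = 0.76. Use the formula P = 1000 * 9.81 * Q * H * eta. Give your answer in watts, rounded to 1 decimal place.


Apply the hydropower formula P = rho * g * Q * H * eta
rho * g = 1000 * 9.81 = 9810.0
P = 9810.0 * 8.1 * 23.4 * 0.76
P = 1413134.4 W

1413134.4


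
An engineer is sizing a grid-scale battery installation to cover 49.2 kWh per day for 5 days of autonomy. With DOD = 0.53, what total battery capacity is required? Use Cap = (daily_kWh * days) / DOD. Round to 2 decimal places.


Total energy needed = daily * days = 49.2 * 5 = 246.0 kWh
Account for depth of discharge:
  Cap = total_energy / DOD = 246.0 / 0.53
  Cap = 464.15 kWh

464.15


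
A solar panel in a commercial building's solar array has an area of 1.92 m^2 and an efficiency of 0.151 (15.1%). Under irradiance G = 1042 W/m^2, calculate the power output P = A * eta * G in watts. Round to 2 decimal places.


Use the solar power formula P = A * eta * G.
Given: A = 1.92 m^2, eta = 0.151, G = 1042 W/m^2
P = 1.92 * 0.151 * 1042
P = 302.10 W

302.10


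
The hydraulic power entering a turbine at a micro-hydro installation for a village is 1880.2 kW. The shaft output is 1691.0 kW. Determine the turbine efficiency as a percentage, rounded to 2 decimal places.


Turbine efficiency = (output power / input power) * 100
eta = (1691.0 / 1880.2) * 100
eta = 89.94%

89.94


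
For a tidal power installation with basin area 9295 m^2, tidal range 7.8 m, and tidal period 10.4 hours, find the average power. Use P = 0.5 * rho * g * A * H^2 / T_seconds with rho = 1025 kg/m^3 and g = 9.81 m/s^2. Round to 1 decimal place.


Convert period to seconds: T = 10.4 * 3600 = 37440.0 s
H^2 = 7.8^2 = 60.84
P = 0.5 * rho * g * A * H^2 / T
P = 0.5 * 1025 * 9.81 * 9295 * 60.84 / 37440.0
P = 75939.1 W

75939.1


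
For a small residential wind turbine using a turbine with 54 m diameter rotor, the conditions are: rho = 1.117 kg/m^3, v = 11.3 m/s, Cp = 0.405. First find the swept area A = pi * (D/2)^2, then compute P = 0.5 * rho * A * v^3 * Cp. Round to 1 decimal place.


Step 1 -- Compute swept area:
  A = pi * (D/2)^2 = pi * (54/2)^2 = 2290.22 m^2
Step 2 -- Apply wind power equation:
  P = 0.5 * rho * A * v^3 * Cp
  v^3 = 11.3^3 = 1442.897
  P = 0.5 * 1.117 * 2290.22 * 1442.897 * 0.405
  P = 747465.1 W

747465.1


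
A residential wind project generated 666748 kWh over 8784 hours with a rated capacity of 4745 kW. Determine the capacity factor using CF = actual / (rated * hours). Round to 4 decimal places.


Capacity factor = actual output / maximum possible output
Maximum possible = rated * hours = 4745 * 8784 = 41680080 kWh
CF = 666748 / 41680080
CF = 0.0160

0.0160
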